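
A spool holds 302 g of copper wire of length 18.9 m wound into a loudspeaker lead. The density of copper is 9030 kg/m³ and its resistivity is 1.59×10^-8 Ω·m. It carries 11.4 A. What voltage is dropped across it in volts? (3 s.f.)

1.94 V

A = m/(density·L) = 0.302/(9030×18.9) = 1.7695e-06 m²
R = ρL/A = (1.59×10^-8)(18.9)/(1.7695e-06) = 0.1698 Ω
V = IR = 11.4 × 0.1698 = 1.94 V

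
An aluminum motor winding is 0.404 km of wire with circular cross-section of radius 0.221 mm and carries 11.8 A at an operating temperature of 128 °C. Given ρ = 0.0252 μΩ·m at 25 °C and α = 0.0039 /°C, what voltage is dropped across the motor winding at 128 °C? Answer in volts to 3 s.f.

ρ = 0.0252 μΩ·m = 2.52×10^-8 Ω·m
A = πr² = π(2.2100e-04 m)² = 1.534e-07 m²
R₍25₎ = ρL/A = (2.52×10^-8)(404)/(1.534e-07) = 66.35 Ω
R₍128₎ = R₍25₎(1 + αΔT) = 66.35 × (1 + 0.0039×103) = 93 Ω
V = IR = 11.8 × 93 = 1100 V

1100 V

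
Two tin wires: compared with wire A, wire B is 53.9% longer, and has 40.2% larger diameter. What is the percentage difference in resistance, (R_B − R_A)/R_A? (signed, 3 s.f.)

-21.7%

R ∝ L/d², so R_B/R_A = (1 + 53.9/100) × (1 + 40.2/100)⁻²
= 1.539 × 0.5088 = 0.783
(R_B − R_A)/R_A = 0.783 − 1 = -21.7%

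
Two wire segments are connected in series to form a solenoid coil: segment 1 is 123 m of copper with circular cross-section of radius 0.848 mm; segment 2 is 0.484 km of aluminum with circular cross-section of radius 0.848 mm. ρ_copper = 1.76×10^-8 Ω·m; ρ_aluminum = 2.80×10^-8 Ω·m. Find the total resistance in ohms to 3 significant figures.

Segment 1: A = πr² = π(8.4800e-04 m)² = 2.259e-06 m²
R₁ = ρL/A = (1.76×10^-8)(123)/(2.259e-06) = 0.9582 Ω
R₂ = (2.80×10^-8)(484)/(2.259e-06) = 5.999 Ω
R = R₁ + R₂ = 6.96 Ω

6.96 Ω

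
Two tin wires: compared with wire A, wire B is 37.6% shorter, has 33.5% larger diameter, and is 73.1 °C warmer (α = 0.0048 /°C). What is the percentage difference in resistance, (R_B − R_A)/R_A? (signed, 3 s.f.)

R ∝ ρL/d² with ρ ∝ (1+αΔT), so R_B/R_A = (1 − 37.6/100) × (1 + 33.5/100)⁻² × (1 + 0.0048×73.1)
= 0.624 × 0.5611 × 1.351 = 0.473
(R_B − R_A)/R_A = 0.473 − 1 = -52.7%

-52.7%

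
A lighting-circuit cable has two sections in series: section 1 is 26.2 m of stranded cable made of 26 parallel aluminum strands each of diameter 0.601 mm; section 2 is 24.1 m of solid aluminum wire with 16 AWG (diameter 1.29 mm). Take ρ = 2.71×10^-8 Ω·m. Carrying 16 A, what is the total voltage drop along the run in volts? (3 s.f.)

9.54 V

Section 1: A_strand = π(3.0050e-04)² = 2.837e-07 m²; R₁ = ρL/(N·A_s) = (2.71×10^-8)(26.2)/(26×2.837e-07) = 0.09626 Ω
Section 2: A = π(1.29/2 mm)² = π(6.4500e-04 m)² = 1.307e-06 m²
R₂ = (2.71×10^-8)(24.1)/(1.307e-06) = 0.4997 Ω
R = R₁ + R₂ = 0.596 Ω
V = IR = 16 × 0.596 = 9.54 V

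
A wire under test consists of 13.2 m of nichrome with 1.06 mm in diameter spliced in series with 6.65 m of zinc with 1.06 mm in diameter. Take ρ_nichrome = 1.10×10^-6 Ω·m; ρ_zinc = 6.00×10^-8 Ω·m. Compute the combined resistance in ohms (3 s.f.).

Segment 1: A = π(d/2)² = π(5.3000e-04 m)² = 8.825e-07 m²
R₁ = ρL/A = (1.10×10^-6)(13.2)/(8.825e-07) = 16.45 Ω
R₂ = (6.00×10^-8)(6.65)/(8.825e-07) = 0.4521 Ω
R = R₁ + R₂ = 16.9 Ω

16.9 Ω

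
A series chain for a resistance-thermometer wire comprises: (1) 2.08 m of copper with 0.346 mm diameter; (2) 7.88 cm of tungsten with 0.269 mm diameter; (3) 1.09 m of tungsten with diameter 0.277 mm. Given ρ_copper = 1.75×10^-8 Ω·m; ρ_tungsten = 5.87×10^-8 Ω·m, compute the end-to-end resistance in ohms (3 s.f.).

Seg 1: A = π(d/2)² = π(1.7300e-04 m)² = 9.402e-08 m²
R_1 = (1.75×10^-8)(2.08)/(9.402e-08) = 0.3871 Ω
Seg 2: A = π(d/2)² = π(1.3450e-04 m)² = 5.683e-08 m²
R_2 = (5.87×10^-8)(0.0788)/(5.683e-08) = 0.08139 Ω
Seg 3: A = π(d/2)² = π(1.3850e-04 m)² = 6.026e-08 m²
R_3 = (5.87×10^-8)(1.09)/(6.026e-08) = 1.062 Ω
R_total = R_1 + R_2 + R_3 = 1.53 Ω

1.53 Ω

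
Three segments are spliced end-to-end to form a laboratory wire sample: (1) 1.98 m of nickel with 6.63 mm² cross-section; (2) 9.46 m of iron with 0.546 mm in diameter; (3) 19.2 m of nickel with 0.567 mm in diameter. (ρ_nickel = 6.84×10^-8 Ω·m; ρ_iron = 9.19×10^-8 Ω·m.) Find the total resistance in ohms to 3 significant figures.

8.93 Ω

Seg 1: A = 6.63 mm² = 6.630e-06 m²
R_1 = (6.84×10^-8)(1.98)/(6.630e-06) = 0.02043 Ω
Seg 2: A = π(d/2)² = π(2.7300e-04 m)² = 2.341e-07 m²
R_2 = (9.19×10^-8)(9.46)/(2.341e-07) = 3.713 Ω
Seg 3: A = π(d/2)² = π(2.8350e-04 m)² = 2.525e-07 m²
R_3 = (6.84×10^-8)(19.2)/(2.525e-07) = 5.201 Ω
R_total = R_1 + R_2 + R_3 = 8.93 Ω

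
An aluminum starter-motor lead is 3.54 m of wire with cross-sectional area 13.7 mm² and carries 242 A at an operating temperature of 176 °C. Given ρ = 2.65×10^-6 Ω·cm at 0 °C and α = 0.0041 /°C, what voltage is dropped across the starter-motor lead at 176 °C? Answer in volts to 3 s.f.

2.85 V

ρ = 2.65×10^-6 Ω·cm = 2.65×10^-8 Ω·m
A = 13.7 mm² = 1.370e-05 m²
R₍0₎ = ρL/A = (2.65×10^-8)(3.54)/(1.370e-05) = 0.006847 Ω
R₍176₎ = R₍0₎(1 + αΔT) = 0.006847 × (1 + 0.0041×176) = 0.01179 Ω
V = IR = 242 × 0.01179 = 2.85 V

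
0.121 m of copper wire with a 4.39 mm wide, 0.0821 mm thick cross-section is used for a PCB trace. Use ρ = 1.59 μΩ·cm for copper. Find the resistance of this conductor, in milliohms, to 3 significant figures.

5.34 mΩ

ρ = 1.59 μΩ·cm = 1.59×10^-8 Ω·m
A = 4.39 × 0.0821 mm² = 0.36 mm² = 3.604e-07 m²
R = ρL/A = (1.59×10^-8)(0.121 m)/(3.604e-07 m²) = 5.34 mΩ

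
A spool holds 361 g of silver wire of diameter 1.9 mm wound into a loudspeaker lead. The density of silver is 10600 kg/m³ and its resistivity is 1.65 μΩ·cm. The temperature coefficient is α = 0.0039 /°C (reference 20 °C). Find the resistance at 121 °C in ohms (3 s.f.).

ρ = 1.65 μΩ·cm = 1.65×10^-8 Ω·m
A = π(d/2)² = π(9.5000e-04 m)² = 2.8353e-06 m²
L = m/(density·A) = 0.361/(10600×2.8353e-06) = 12.01 m
R = ρL/A = (1.65×10^-8)(12.01)/(2.8353e-06) = 0.0699 Ω
R(121 °C) = 0.0699 × (1 + 0.0039×101) = 0.0974 Ω

0.0974 Ω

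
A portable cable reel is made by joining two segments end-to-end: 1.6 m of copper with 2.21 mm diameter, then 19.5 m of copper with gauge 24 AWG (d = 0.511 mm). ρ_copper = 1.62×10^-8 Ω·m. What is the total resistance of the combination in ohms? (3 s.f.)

1.55 Ω

Segment 1: A = π(d/2)² = π(1.1050e-03 m)² = 3.836e-06 m²
R₁ = ρL/A = (1.62×10^-8)(1.6)/(3.836e-06) = 0.006757 Ω
Segment 2: A = π(0.511/2 mm)² = π(2.5550e-04 m)² = 2.051e-07 m²
R₂ = (1.62×10^-8)(19.5)/(2.051e-07) = 1.54 Ω
R = R₁ + R₂ = 1.55 Ω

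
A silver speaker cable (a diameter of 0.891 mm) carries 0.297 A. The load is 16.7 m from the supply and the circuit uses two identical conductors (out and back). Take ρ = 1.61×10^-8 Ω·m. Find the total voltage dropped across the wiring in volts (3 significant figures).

A = π(d/2)² = π(4.4550e-04 m)² = 6.235e-07 m²
Total conductor length (both ways) L = 2 × 16.7 = 33.4 m
R = ρL/A = (1.61×10^-8)(33.4)/(6.235e-07) = 0.8624 Ω
V = IR = 0.297 × 0.8624 = 0.256 V

0.256 V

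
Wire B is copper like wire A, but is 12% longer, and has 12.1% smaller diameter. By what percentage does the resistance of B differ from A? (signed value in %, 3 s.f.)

R ∝ L/d², so R_B/R_A = (1 + 12/100) × (1 − 12.1/100)⁻²
= 1.12 × 1.294 = 1.45
(R_B − R_A)/R_A = 1.45 − 1 = 45.0%

45.0%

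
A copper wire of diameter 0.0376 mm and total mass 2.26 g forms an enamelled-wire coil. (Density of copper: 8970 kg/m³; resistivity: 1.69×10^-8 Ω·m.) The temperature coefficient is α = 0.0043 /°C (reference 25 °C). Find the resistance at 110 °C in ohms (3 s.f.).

A = π(d/2)² = π(1.8800e-05 m)² = 1.1104e-09 m²
L = m/(density·A) = 0.00226/(8970×1.1104e-09) = 226.9 m
R = ρL/A = (1.69×10^-8)(226.9)/(1.1104e-09) = 3454 Ω
R(110 °C) = 3454 × (1 + 0.0043×85) = 4720 Ω

4720 Ω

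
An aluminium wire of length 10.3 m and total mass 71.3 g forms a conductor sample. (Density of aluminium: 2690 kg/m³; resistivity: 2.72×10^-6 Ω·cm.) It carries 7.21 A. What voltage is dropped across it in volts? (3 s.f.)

0.785 V

ρ = 2.72×10^-6 Ω·cm = 2.72×10^-8 Ω·m
A = m/(density·L) = 0.0713/(2690×10.3) = 2.5734e-06 m²
R = ρL/A = (2.72×10^-8)(10.3)/(2.5734e-06) = 0.1089 Ω
V = IR = 7.21 × 0.1089 = 0.785 V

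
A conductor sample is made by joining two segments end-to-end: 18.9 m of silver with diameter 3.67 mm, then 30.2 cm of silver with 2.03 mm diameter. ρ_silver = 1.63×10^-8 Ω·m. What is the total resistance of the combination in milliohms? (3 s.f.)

30.6 mΩ

Segment 1: A = π(d/2)² = π(1.8350e-03 m)² = 1.058e-05 m²
R₁ = ρL/A = (1.63×10^-8)(18.9)/(1.058e-05) = 0.02912 Ω
Segment 2: A = π(d/2)² = π(1.0150e-03 m)² = 3.237e-06 m²
R₂ = (1.63×10^-8)(0.302)/(3.237e-06) = 0.001521 Ω
R = R₁ + R₂ = 30.6 mΩ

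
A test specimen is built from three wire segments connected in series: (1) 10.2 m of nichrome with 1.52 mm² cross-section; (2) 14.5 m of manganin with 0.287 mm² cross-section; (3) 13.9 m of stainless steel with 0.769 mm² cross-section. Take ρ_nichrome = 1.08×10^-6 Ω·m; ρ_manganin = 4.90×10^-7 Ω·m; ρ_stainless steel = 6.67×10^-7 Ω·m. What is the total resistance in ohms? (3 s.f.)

44.1 Ω

Seg 1: A = 1.52 mm² = 1.520e-06 m²
R_1 = (1.08×10^-6)(10.2)/(1.520e-06) = 7.247 Ω
Seg 2: A = 0.287 mm² = 2.870e-07 m²
R_2 = (4.90×10^-7)(14.5)/(2.870e-07) = 24.76 Ω
Seg 3: A = 0.769 mm² = 7.690e-07 m²
R_3 = (6.67×10^-7)(13.9)/(7.690e-07) = 12.06 Ω
R_total = R_1 + R_2 + R_3 = 44.1 Ω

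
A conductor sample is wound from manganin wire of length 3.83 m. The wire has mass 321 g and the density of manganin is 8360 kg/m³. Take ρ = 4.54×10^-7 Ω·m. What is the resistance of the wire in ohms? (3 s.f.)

0.173 Ω

A = m/(density·L) = 0.321/(8360×3.83) = 1.0025e-05 m²
R = ρL/A = (4.54×10^-7)(3.83)/(1.0025e-05) = 0.173 Ω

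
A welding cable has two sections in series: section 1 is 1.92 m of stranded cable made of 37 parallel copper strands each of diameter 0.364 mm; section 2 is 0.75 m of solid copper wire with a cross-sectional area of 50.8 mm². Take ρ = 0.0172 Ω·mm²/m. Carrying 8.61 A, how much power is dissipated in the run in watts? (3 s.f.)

0.655 W

ρ = 0.0172 Ω·mm²/m = 1.72×10^-8 Ω·m
Section 1: A_strand = π(1.8200e-04)² = 1.041e-07 m²; R₁ = ρL/(N·A_s) = (1.72×10^-8)(1.92)/(37×1.041e-07) = 0.008577 Ω
Section 2: A = 50.8 mm² = 5.080e-05 m²
R₂ = (1.72×10^-8)(0.75)/(5.080e-05) = 2.539×10^-4 Ω
R = R₁ + R₂ = 0.008831 Ω
P = I²R = (8.61)² × 0.008831 = 0.655 W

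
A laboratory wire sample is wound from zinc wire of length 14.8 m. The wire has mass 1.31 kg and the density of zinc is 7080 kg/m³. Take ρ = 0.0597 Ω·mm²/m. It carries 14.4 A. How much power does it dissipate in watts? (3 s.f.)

14.7 W

ρ = 0.0597 Ω·mm²/m = 5.97×10^-8 Ω·m
A = m/(density·L) = 1.31/(7080×14.8) = 1.2502e-05 m²
R = ρL/A = (5.97×10^-8)(14.8)/(1.2502e-05) = 0.07067 Ω
P = I²R = (14.4)² × 0.07067 = 14.7 W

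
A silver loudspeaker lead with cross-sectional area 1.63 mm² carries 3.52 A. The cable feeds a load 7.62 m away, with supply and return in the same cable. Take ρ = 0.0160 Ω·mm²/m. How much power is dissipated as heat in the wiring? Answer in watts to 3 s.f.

1.85 W

ρ = 0.0160 Ω·mm²/m = 1.60×10^-8 Ω·m
A = 1.63 mm² = 1.630e-06 m²
Total conductor length (both ways) L = 2 × 7.62 = 15.24 m
R = ρL/A = (1.60×10^-8)(15.24)/(1.630e-06) = 0.1496 Ω
P = I²R = (3.52)² × 0.1496 = 1.85 W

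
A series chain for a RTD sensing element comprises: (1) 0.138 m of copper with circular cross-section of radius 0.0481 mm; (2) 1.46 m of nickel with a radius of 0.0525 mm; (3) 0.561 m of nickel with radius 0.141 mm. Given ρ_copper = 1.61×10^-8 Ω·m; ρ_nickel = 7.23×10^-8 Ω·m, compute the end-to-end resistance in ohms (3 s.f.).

13.1 Ω

Seg 1: A = πr² = π(4.8100e-05 m)² = 7.268e-09 m²
R_1 = (1.61×10^-8)(0.138)/(7.268e-09) = 0.3057 Ω
Seg 2: A = πr² = π(5.2500e-05 m)² = 8.659e-09 m²
R_2 = (7.23×10^-8)(1.46)/(8.659e-09) = 12.19 Ω
Seg 3: A = πr² = π(1.4100e-04 m)² = 6.246e-08 m²
R_3 = (7.23×10^-8)(0.561)/(6.246e-08) = 0.6494 Ω
R_total = R_1 + R_2 + R_3 = 13.1 Ω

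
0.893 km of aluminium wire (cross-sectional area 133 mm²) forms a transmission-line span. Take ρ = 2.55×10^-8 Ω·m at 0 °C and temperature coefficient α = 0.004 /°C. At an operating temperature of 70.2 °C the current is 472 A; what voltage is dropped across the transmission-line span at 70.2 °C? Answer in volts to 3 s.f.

104 V

A = 133 mm² = 1.330e-04 m²
R₍0₎ = ρL/A = (2.55×10^-8)(893)/(1.330e-04) = 0.1712 Ω
R₍70.2₎ = R₍0₎(1 + αΔT) = 0.1712 × (1 + 0.004×70.2) = 0.2193 Ω
V = IR = 472 × 0.2193 = 104 V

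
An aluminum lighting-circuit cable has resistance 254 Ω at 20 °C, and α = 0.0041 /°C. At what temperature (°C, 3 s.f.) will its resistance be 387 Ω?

R = R₀(1 + α(T − T₀)) ⇒ T = T₀ + (R/R₀ − 1)/α
T = 20 + (387/254 − 1)/0.0041 = 20 + (0.5236)/0.0041 = 148 °C

148 °C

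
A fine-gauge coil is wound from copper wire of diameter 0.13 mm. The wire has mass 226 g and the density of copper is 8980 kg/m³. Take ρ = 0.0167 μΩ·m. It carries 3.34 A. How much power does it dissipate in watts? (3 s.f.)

ρ = 0.0167 μΩ·m = 1.67×10^-8 Ω·m
A = π(d/2)² = π(6.5000e-05 m)² = 1.3273e-08 m²
L = m/(density·A) = 0.226/(8980×1.3273e-08) = 1896 m
R = ρL/A = (1.67×10^-8)(1896)/(1.3273e-08) = 2386 Ω
P = I²R = (3.34)² × 2386 = 26600 W

26600 W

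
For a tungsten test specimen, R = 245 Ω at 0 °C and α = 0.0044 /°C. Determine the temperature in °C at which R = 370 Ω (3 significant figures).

R = R₀(1 + α(T − T₀)) ⇒ T = T₀ + (R/R₀ − 1)/α
T = 0 + (370/245 − 1)/0.0044 = 0 + (0.5102)/0.0044 = 116 °C

116 °C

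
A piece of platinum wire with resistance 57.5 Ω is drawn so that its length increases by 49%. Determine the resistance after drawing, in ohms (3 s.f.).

128 Ω

k = 1 + 49/100 = 1.49; volume constant ⇒ A' = A/k, so R' = k²R.
R' = 2.22 × 57.5 = 128 Ω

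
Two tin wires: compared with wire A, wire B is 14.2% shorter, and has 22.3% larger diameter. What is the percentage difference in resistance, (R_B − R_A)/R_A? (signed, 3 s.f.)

-42.6%

R ∝ L/d², so R_B/R_A = (1 − 14.2/100) × (1 + 22.3/100)⁻²
= 0.858 × 0.6686 = 0.5736
(R_B − R_A)/R_A = 0.5736 − 1 = -42.6%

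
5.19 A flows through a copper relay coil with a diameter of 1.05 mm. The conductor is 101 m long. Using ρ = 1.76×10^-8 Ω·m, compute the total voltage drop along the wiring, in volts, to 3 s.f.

10.7 V

A = π(d/2)² = π(5.2500e-04 m)² = 8.659e-07 m²
R = ρL/A = (1.76×10^-8)(101)/(8.659e-07) = 2.053 Ω
V = IR = 5.19 × 2.053 = 10.7 V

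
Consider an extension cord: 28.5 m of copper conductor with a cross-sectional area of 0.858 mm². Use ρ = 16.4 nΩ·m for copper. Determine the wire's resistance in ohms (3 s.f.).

0.545 Ω

ρ = 16.4 nΩ·m = 1.64×10^-8 Ω·m
A = 0.858 mm² = 8.580e-07 m²
R = ρL/A = (1.64×10^-8)(28.5 m)/(8.580e-07 m²) = 0.545 Ω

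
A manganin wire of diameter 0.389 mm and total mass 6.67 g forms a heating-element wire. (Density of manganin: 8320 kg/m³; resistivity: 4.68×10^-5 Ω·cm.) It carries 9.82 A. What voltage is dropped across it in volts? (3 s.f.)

261 V

ρ = 4.68×10^-5 Ω·cm = 4.68×10^-7 Ω·m
A = π(d/2)² = π(1.9450e-04 m)² = 1.1885e-07 m²
L = m/(density·A) = 0.00667/(8320×1.1885e-07) = 6.745 m
R = ρL/A = (4.68×10^-7)(6.745)/(1.1885e-07) = 26.56 Ω
V = IR = 9.82 × 26.56 = 261 V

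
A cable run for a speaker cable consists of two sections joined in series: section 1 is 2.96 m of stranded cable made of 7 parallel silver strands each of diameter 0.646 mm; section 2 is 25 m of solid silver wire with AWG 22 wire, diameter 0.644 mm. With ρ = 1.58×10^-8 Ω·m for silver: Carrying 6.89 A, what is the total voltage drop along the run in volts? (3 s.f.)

8.50 V

Section 1: A_strand = π(3.2300e-04)² = 3.278e-07 m²; R₁ = ρL/(N·A_s) = (1.58×10^-8)(2.96)/(7×3.278e-07) = 0.02038 Ω
Section 2: A = π(0.644/2 mm)² = π(3.2200e-04 m)² = 3.257e-07 m²
R₂ = (1.58×10^-8)(25)/(3.257e-07) = 1.213 Ω
R = R₁ + R₂ = 1.233 Ω
V = IR = 6.89 × 1.233 = 8.50 V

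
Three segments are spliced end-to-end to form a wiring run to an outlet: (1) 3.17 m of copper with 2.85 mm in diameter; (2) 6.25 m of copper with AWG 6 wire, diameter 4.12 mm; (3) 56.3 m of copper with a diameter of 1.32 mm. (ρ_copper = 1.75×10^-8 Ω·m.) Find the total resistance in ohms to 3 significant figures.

0.737 Ω

Seg 1: A = π(d/2)² = π(1.4250e-03 m)² = 6.379e-06 m²
R_1 = (1.75×10^-8)(3.17)/(6.379e-06) = 0.008696 Ω
Seg 2: A = π(4.12/2 mm)² = π(2.0600e-03 m)² = 1.333e-05 m²
R_2 = (1.75×10^-8)(6.25)/(1.333e-05) = 0.008204 Ω
Seg 3: A = π(d/2)² = π(6.6000e-04 m)² = 1.368e-06 m²
R_3 = (1.75×10^-8)(56.3)/(1.368e-06) = 0.72 Ω
R_total = R_1 + R_2 + R_3 = 0.737 Ω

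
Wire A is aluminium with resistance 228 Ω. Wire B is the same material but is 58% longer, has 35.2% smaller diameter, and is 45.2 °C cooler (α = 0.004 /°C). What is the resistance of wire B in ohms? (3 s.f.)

R ∝ ρL/d² with ρ ∝ (1+αΔT), so R_B/R_A = (1 + 58/100) × (1 − 35.2/100)⁻² × (1 − 0.004×45.2)
= 1.58 × 2.381 × 0.8192 = 3.083
R_B = 3.083 × 228 = 703 Ω

703 Ω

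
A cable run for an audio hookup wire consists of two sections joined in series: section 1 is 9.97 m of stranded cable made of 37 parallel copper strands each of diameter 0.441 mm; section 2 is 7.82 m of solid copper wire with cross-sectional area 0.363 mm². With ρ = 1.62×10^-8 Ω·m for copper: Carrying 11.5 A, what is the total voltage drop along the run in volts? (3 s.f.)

4.34 V

Section 1: A_strand = π(2.2050e-04)² = 1.527e-07 m²; R₁ = ρL/(N·A_s) = (1.62×10^-8)(9.97)/(37×1.527e-07) = 0.02858 Ω
Section 2: A = 0.363 mm² = 3.630e-07 m²
R₂ = (1.62×10^-8)(7.82)/(3.630e-07) = 0.349 Ω
R = R₁ + R₂ = 0.3776 Ω
V = IR = 11.5 × 0.3776 = 4.34 V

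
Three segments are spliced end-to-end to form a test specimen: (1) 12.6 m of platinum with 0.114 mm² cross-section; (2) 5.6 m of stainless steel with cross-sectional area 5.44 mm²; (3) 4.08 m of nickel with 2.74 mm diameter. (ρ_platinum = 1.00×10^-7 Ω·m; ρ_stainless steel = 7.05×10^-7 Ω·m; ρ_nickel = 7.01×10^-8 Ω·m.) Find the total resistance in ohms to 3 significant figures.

Seg 1: A = 0.114 mm² = 1.140e-07 m²
R_1 = (1.00×10^-7)(12.6)/(1.140e-07) = 11.05 Ω
Seg 2: A = 5.44 mm² = 5.440e-06 m²
R_2 = (7.05×10^-7)(5.6)/(5.440e-06) = 0.7257 Ω
Seg 3: A = π(d/2)² = π(1.3700e-03 m)² = 5.896e-06 m²
R_3 = (7.01×10^-8)(4.08)/(5.896e-06) = 0.04851 Ω
R_total = R_1 + R_2 + R_3 = 11.8 Ω

11.8 Ω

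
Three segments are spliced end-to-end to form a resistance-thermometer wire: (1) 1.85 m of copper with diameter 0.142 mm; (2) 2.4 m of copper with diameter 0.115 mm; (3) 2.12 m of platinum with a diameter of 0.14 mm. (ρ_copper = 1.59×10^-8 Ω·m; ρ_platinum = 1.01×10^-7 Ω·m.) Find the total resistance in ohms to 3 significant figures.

Seg 1: A = π(d/2)² = π(7.1000e-05 m)² = 1.584e-08 m²
R_1 = (1.59×10^-8)(1.85)/(1.584e-08) = 1.857 Ω
Seg 2: A = π(d/2)² = π(5.7500e-05 m)² = 1.039e-08 m²
R_2 = (1.59×10^-8)(2.4)/(1.039e-08) = 3.674 Ω
Seg 3: A = π(d/2)² = π(7.0000e-05 m)² = 1.539e-08 m²
R_3 = (1.01×10^-7)(2.12)/(1.539e-08) = 13.91 Ω
R_total = R_1 + R_2 + R_3 = 19.4 Ω

19.4 Ω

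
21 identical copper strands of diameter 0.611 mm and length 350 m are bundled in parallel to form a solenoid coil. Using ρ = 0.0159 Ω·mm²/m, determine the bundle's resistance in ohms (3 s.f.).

0.904 Ω

ρ = 0.0159 Ω·mm²/m = 1.59×10^-8 Ω·m
A_strand = π(3.0550e-04 m)² = 2.932e-07 m²
R_strand = ρL/A = (1.59×10^-8)(350)/(2.932e-07) = 18.98 Ω
R_total = R_strand/N = 18.98/21 = 0.904 Ω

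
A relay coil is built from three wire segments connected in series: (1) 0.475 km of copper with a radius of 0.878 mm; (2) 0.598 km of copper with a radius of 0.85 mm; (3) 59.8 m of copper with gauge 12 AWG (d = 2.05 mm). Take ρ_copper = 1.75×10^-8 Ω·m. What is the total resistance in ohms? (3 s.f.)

Seg 1: A = πr² = π(8.7800e-04 m)² = 2.422e-06 m²
R_1 = (1.75×10^-8)(475)/(2.422e-06) = 3.432 Ω
Seg 2: A = πr² = π(8.5000e-04 m)² = 2.270e-06 m²
R_2 = (1.75×10^-8)(598)/(2.270e-06) = 4.611 Ω
Seg 3: A = π(2.05/2 mm)² = π(1.0250e-03 m)² = 3.301e-06 m²
R_3 = (1.75×10^-8)(59.8)/(3.301e-06) = 0.3171 Ω
R_total = R_1 + R_2 + R_3 = 8.36 Ω

8.36 Ω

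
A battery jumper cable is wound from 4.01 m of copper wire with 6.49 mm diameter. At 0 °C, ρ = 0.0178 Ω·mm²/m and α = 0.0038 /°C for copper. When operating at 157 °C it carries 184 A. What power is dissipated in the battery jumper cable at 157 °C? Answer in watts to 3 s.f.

117 W

ρ = 0.0178 Ω·mm²/m = 1.78×10^-8 Ω·m
A = π(d/2)² = π(3.2450e-03 m)² = 3.308e-05 m²
R₍0₎ = ρL/A = (1.78×10^-8)(4.01)/(3.308e-05) = 0.002158 Ω
R₍157₎ = R₍0₎(1 + αΔT) = 0.002158 × (1 + 0.0038×157) = 0.003445 Ω
P = I²R = (184)² × 0.003445 = 117 W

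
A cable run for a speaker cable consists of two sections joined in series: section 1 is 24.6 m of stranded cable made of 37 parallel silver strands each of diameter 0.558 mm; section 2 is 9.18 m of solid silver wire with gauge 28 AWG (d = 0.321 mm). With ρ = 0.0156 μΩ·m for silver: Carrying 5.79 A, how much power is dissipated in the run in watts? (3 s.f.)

60.7 W

ρ = 0.0156 μΩ·m = 1.56×10^-8 Ω·m
Section 1: A_strand = π(2.7900e-04)² = 2.445e-07 m²; R₁ = ρL/(N·A_s) = (1.56×10^-8)(24.6)/(37×2.445e-07) = 0.04241 Ω
Section 2: A = π(0.321/2 mm)² = π(1.6050e-04 m)² = 8.093e-08 m²
R₂ = (1.56×10^-8)(9.18)/(8.093e-08) = 1.77 Ω
R = R₁ + R₂ = 1.812 Ω
P = I²R = (5.79)² × 1.812 = 60.7 W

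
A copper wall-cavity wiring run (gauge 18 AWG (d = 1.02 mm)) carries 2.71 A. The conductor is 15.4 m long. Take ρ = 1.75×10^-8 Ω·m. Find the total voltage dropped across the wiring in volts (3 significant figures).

0.894 V

A = π(1.02/2 mm)² = π(5.1000e-04 m)² = 8.171e-07 m²
R = ρL/A = (1.75×10^-8)(15.4)/(8.171e-07) = 0.3298 Ω
V = IR = 2.71 × 0.3298 = 0.894 V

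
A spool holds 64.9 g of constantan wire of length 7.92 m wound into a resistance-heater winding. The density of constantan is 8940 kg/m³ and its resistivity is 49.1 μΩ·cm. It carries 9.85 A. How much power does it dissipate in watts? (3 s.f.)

412 W

ρ = 49.1 μΩ·cm = 4.91×10^-7 Ω·m
A = m/(density·L) = 0.0649/(8940×7.92) = 9.1660e-07 m²
R = ρL/A = (4.91×10^-7)(7.92)/(9.1660e-07) = 4.243 Ω
P = I²R = (9.85)² × 4.243 = 412 W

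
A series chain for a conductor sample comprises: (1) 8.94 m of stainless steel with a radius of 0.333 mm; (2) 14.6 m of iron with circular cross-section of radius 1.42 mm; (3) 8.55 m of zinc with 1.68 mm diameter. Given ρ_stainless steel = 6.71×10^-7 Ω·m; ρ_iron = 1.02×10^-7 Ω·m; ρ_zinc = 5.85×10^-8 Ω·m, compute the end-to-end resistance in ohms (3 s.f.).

Seg 1: A = πr² = π(3.3300e-04 m)² = 3.484e-07 m²
R_1 = (6.71×10^-7)(8.94)/(3.484e-07) = 17.22 Ω
Seg 2: A = πr² = π(1.4200e-03 m)² = 6.335e-06 m²
R_2 = (1.02×10^-7)(14.6)/(6.335e-06) = 0.2351 Ω
Seg 3: A = π(d/2)² = π(8.4000e-04 m)² = 2.217e-06 m²
R_3 = (5.85×10^-8)(8.55)/(2.217e-06) = 0.2256 Ω
R_total = R_1 + R_2 + R_3 = 17.7 Ω

17.7 Ω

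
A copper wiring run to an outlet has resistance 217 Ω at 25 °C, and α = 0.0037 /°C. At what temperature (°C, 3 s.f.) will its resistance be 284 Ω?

108 °C

R = R₀(1 + α(T − T₀)) ⇒ T = T₀ + (R/R₀ − 1)/α
T = 25 + (284/217 − 1)/0.0037 = 25 + (0.3088)/0.0037 = 108 °C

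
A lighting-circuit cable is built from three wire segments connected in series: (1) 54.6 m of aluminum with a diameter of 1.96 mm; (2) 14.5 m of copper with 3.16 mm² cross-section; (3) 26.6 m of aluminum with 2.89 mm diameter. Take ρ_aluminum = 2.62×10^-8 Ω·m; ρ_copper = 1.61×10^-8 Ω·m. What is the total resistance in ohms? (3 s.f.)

Seg 1: A = π(d/2)² = π(9.8000e-04 m)² = 3.017e-06 m²
R_1 = (2.62×10^-8)(54.6)/(3.017e-06) = 0.4741 Ω
Seg 2: A = 3.16 mm² = 3.160e-06 m²
R_2 = (1.61×10^-8)(14.5)/(3.160e-06) = 0.07388 Ω
Seg 3: A = π(d/2)² = π(1.4450e-03 m)² = 6.560e-06 m²
R_3 = (2.62×10^-8)(26.6)/(6.560e-06) = 0.1062 Ω
R_total = R_1 + R_2 + R_3 = 0.654 Ω

0.654 Ω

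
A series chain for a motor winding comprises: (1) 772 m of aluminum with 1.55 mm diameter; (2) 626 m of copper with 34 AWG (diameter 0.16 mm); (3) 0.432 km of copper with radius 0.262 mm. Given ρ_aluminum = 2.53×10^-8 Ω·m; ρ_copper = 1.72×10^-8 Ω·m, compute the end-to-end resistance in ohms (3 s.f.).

580 Ω

Seg 1: A = π(d/2)² = π(7.7500e-04 m)² = 1.887e-06 m²
R_1 = (2.53×10^-8)(772)/(1.887e-06) = 10.35 Ω
Seg 2: A = π(0.16/2 mm)² = π(8.0000e-05 m)² = 2.011e-08 m²
R_2 = (1.72×10^-8)(626)/(2.011e-08) = 535.5 Ω
Seg 3: A = πr² = π(2.6200e-04 m)² = 2.157e-07 m²
R_3 = (1.72×10^-8)(432)/(2.157e-07) = 34.46 Ω
R_total = R_1 + R_2 + R_3 = 580 Ω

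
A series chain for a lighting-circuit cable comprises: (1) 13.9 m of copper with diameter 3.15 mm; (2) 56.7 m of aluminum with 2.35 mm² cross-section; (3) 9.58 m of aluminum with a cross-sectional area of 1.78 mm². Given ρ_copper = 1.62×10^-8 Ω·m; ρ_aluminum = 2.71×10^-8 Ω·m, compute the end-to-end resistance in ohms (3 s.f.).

Seg 1: A = π(d/2)² = π(1.5750e-03 m)² = 7.793e-06 m²
R_1 = (1.62×10^-8)(13.9)/(7.793e-06) = 0.02889 Ω
Seg 2: A = 2.35 mm² = 2.350e-06 m²
R_2 = (2.71×10^-8)(56.7)/(2.350e-06) = 0.6539 Ω
Seg 3: A = 1.78 mm² = 1.780e-06 m²
R_3 = (2.71×10^-8)(9.58)/(1.780e-06) = 0.1459 Ω
R_total = R_1 + R_2 + R_3 = 0.829 Ω

0.829 Ω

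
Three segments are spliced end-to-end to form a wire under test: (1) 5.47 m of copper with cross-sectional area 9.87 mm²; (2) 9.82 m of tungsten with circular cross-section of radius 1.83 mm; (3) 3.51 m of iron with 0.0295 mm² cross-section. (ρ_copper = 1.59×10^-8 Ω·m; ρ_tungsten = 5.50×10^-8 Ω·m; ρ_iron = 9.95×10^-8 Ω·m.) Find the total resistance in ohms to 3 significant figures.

Seg 1: A = 9.87 mm² = 9.870e-06 m²
R_1 = (1.59×10^-8)(5.47)/(9.870e-06) = 0.008812 Ω
Seg 2: A = πr² = π(1.8300e-03 m)² = 1.052e-05 m²
R_2 = (5.50×10^-8)(9.82)/(1.052e-05) = 0.05134 Ω
Seg 3: A = 0.0295 mm² = 2.950e-08 m²
R_3 = (9.95×10^-8)(3.51)/(2.950e-08) = 11.84 Ω
R_total = R_1 + R_2 + R_3 = 11.9 Ω

11.9 Ω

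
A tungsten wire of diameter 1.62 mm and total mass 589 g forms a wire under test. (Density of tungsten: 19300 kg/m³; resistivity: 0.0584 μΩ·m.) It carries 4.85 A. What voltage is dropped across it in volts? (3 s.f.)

2.03 V

ρ = 0.0584 μΩ·m = 5.84×10^-8 Ω·m
A = π(d/2)² = π(8.1000e-04 m)² = 2.0612e-06 m²
L = m/(density·A) = 0.589/(19300×2.0612e-06) = 14.81 m
R = ρL/A = (5.84×10^-8)(14.81)/(2.0612e-06) = 0.4195 Ω
V = IR = 4.85 × 0.4195 = 2.03 V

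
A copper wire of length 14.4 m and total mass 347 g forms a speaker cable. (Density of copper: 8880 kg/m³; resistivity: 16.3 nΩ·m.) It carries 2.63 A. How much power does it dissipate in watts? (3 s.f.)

0.598 W

ρ = 16.3 nΩ·m = 1.63×10^-8 Ω·m
A = m/(density·L) = 0.347/(8880×14.4) = 2.7137e-06 m²
R = ρL/A = (1.63×10^-8)(14.4)/(2.7137e-06) = 0.0865 Ω
P = I²R = (2.63)² × 0.0865 = 0.598 W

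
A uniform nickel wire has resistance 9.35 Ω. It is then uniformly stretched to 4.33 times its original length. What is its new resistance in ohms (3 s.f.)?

175 Ω

Volume constant ⇒ A' = A/k with k = 4.33. R' = ρ(kL)/(A/k) = k²R.
R' = 18.75 × 9.35 = 175 Ω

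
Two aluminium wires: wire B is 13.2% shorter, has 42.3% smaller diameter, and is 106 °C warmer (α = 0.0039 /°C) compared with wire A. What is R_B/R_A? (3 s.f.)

3.68

R ∝ ρL/d² with ρ ∝ (1+αΔT), so R_B/R_A = (1 − 13.2/100) × (1 − 42.3/100)⁻² × (1 + 0.0039×106)
= 0.868 × 3.004 × 1.413 = 3.68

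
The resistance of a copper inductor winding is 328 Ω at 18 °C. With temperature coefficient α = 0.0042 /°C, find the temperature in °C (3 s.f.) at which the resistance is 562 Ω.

188 °C

R = R₀(1 + α(T − T₀)) ⇒ T = T₀ + (R/R₀ − 1)/α
T = 18 + (562/328 − 1)/0.0042 = 18 + (0.7134)/0.0042 = 188 °C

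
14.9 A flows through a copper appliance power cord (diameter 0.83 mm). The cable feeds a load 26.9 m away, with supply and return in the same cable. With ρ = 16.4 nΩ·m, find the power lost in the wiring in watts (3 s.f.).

ρ = 16.4 nΩ·m = 1.64×10^-8 Ω·m
A = π(d/2)² = π(4.1500e-04 m)² = 5.411e-07 m²
Total conductor length (both ways) L = 2 × 26.9 = 53.8 m
R = ρL/A = (1.64×10^-8)(53.8)/(5.411e-07) = 1.631 Ω
P = I²R = (14.9)² × 1.631 = 362 W

362 W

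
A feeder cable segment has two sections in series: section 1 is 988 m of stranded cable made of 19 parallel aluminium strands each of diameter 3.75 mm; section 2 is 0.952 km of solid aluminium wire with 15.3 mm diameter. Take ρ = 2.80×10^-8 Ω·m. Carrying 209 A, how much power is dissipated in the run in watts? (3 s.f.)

Section 1: A_strand = π(1.8750e-03)² = 1.104e-05 m²; R₁ = ρL/(N·A_s) = (2.80×10^-8)(988)/(19×1.104e-05) = 0.1318 Ω
Section 2: A = π(d/2)² = π(7.6500e-03 m)² = 1.839e-04 m²
R₂ = (2.80×10^-8)(952)/(1.839e-04) = 0.145 Ω
R = R₁ + R₂ = 0.2768 Ω
P = I²R = (209)² × 0.2768 = 12100 W

12100 W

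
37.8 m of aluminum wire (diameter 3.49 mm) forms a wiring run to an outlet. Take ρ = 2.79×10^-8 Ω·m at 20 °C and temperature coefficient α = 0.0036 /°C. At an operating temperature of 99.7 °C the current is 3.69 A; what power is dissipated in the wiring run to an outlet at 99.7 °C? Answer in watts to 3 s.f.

1.93 W

A = π(d/2)² = π(1.7450e-03 m)² = 9.566e-06 m²
R₍20₎ = ρL/A = (2.79×10^-8)(37.8)/(9.566e-06) = 0.1102 Ω
R₍99.7₎ = R₍20₎(1 + αΔT) = 0.1102 × (1 + 0.0036×79.7) = 0.1419 Ω
P = I²R = (3.69)² × 0.1419 = 1.93 W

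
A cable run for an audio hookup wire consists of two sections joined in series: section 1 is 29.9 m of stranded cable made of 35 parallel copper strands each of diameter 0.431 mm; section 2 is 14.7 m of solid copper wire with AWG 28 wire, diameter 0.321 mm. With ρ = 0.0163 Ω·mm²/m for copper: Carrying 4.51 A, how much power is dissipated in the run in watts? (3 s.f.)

62.2 W

ρ = 0.0163 Ω·mm²/m = 1.63×10^-8 Ω·m
Section 1: A_strand = π(2.1550e-04)² = 1.459e-07 m²; R₁ = ρL/(N·A_s) = (1.63×10^-8)(29.9)/(35×1.459e-07) = 0.09544 Ω
Section 2: A = π(0.321/2 mm)² = π(1.6050e-04 m)² = 8.093e-08 m²
R₂ = (1.63×10^-8)(14.7)/(8.093e-08) = 2.961 Ω
R = R₁ + R₂ = 3.056 Ω
P = I²R = (4.51)² × 3.056 = 62.2 W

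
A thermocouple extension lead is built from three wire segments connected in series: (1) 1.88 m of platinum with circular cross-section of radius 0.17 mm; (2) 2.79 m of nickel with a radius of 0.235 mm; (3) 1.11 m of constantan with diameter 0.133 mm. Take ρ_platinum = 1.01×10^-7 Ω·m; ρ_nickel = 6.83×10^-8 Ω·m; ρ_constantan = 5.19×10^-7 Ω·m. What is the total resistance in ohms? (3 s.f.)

Seg 1: A = πr² = π(1.7000e-04 m)² = 9.079e-08 m²
R_1 = (1.01×10^-7)(1.88)/(9.079e-08) = 2.091 Ω
Seg 2: A = πr² = π(2.3500e-04 m)² = 1.735e-07 m²
R_2 = (6.83×10^-8)(2.79)/(1.735e-07) = 1.098 Ω
Seg 3: A = π(d/2)² = π(6.6500e-05 m)² = 1.389e-08 m²
R_3 = (5.19×10^-7)(1.11)/(1.389e-08) = 41.47 Ω
R_total = R_1 + R_2 + R_3 = 44.7 Ω

44.7 Ω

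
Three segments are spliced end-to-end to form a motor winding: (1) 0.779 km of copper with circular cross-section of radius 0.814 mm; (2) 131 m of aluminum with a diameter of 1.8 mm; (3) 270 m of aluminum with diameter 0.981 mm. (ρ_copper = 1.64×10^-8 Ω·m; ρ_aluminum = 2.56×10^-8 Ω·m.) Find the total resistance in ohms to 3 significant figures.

16.6 Ω

Seg 1: A = πr² = π(8.1400e-04 m)² = 2.082e-06 m²
R_1 = (1.64×10^-8)(779)/(2.082e-06) = 6.137 Ω
Seg 2: A = π(d/2)² = π(9.0000e-04 m)² = 2.545e-06 m²
R_2 = (2.56×10^-8)(131)/(2.545e-06) = 1.318 Ω
Seg 3: A = π(d/2)² = π(4.9050e-04 m)² = 7.558e-07 m²
R_3 = (2.56×10^-8)(270)/(7.558e-07) = 9.145 Ω
R_total = R_1 + R_2 + R_3 = 16.6 Ω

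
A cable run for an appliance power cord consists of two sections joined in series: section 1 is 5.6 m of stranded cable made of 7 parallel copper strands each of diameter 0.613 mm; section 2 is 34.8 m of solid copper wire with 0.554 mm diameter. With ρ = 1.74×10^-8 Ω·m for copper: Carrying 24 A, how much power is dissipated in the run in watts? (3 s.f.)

1470 W

Section 1: A_strand = π(3.0650e-04)² = 2.951e-07 m²; R₁ = ρL/(N·A_s) = (1.74×10^-8)(5.6)/(7×2.951e-07) = 0.04717 Ω
Section 2: A = π(d/2)² = π(2.7700e-04 m)² = 2.411e-07 m²
R₂ = (1.74×10^-8)(34.8)/(2.411e-07) = 2.512 Ω
R = R₁ + R₂ = 2.559 Ω
P = I²R = (24)² × 2.559 = 1470 W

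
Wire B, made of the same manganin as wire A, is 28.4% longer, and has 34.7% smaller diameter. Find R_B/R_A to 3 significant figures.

R ∝ L/d², so R_B/R_A = (1 + 28.4/100) × (1 − 34.7/100)⁻²
= 1.284 × 2.345 = 3.01

3.01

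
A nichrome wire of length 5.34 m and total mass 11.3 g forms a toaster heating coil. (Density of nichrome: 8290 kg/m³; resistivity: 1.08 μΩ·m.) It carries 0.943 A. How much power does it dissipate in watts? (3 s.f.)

20.1 W

ρ = 1.08 μΩ·m = 1.08×10^-6 Ω·m
A = m/(density·L) = 0.0113/(8290×5.34) = 2.5526e-07 m²
R = ρL/A = (1.08×10^-6)(5.34)/(2.5526e-07) = 22.59 Ω
P = I²R = (0.943)² × 22.59 = 20.1 W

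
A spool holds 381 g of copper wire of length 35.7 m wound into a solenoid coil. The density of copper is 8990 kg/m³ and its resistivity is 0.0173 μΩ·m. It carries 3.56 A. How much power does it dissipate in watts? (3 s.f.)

ρ = 0.0173 μΩ·m = 1.73×10^-8 Ω·m
A = m/(density·L) = 0.381/(8990×35.7) = 1.1871e-06 m²
R = ρL/A = (1.73×10^-8)(35.7)/(1.1871e-06) = 0.5203 Ω
P = I²R = (3.56)² × 0.5203 = 6.59 W

6.59 W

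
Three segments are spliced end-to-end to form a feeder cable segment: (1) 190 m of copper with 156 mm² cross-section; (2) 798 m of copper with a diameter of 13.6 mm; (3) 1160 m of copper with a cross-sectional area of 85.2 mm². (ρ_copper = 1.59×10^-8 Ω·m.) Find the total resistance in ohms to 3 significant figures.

Seg 1: A = 156 mm² = 1.560e-04 m²
R_1 = (1.59×10^-8)(190)/(1.560e-04) = 0.01937 Ω
Seg 2: A = π(d/2)² = π(6.8000e-03 m)² = 1.453e-04 m²
R_2 = (1.59×10^-8)(798)/(1.453e-04) = 0.08734 Ω
Seg 3: A = 85.2 mm² = 8.520e-05 m²
R_3 = (1.59×10^-8)(1160)/(8.520e-05) = 0.2165 Ω
R_total = R_1 + R_2 + R_3 = 0.323 Ω

0.323 Ω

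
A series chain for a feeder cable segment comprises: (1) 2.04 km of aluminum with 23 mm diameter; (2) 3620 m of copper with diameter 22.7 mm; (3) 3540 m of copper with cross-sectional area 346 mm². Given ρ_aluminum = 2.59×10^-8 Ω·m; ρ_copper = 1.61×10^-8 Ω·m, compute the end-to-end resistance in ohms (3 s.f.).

Seg 1: A = π(d/2)² = π(1.1500e-02 m)² = 4.155e-04 m²
R_1 = (2.59×10^-8)(2040)/(4.155e-04) = 0.1272 Ω
Seg 2: A = π(d/2)² = π(1.1350e-02 m)² = 4.047e-04 m²
R_2 = (1.61×10^-8)(3620)/(4.047e-04) = 0.144 Ω
Seg 3: A = 346 mm² = 3.460e-04 m²
R_3 = (1.61×10^-8)(3540)/(3.460e-04) = 0.1647 Ω
R_total = R_1 + R_2 + R_3 = 0.436 Ω

0.436 Ω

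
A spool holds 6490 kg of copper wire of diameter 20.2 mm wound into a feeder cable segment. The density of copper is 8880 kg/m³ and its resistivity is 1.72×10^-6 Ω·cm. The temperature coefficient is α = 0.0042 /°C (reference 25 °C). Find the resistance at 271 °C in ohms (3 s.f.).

0.249 Ω

ρ = 1.72×10^-6 Ω·cm = 1.72×10^-8 Ω·m
A = π(d/2)² = π(1.0100e-02 m)² = 3.2047e-04 m²
L = m/(density·A) = 6490/(8880×3.2047e-04) = 2281 m
R = ρL/A = (1.72×10^-8)(2281)/(3.2047e-04) = 0.1224 Ω
R(271 °C) = 0.1224 × (1 + 0.0042×246) = 0.249 Ω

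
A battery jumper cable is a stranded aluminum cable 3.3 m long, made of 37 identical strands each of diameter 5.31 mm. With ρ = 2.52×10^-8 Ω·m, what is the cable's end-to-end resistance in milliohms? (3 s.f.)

A_strand = π(2.6550e-03 m)² = 2.215e-05 m²
R_strand = ρL/A = (2.52×10^-8)(3.3)/(2.215e-05) = 0.003755 Ω
R_total = R_strand/N = 0.003755/37 = 0.101 mΩ

0.101 mΩ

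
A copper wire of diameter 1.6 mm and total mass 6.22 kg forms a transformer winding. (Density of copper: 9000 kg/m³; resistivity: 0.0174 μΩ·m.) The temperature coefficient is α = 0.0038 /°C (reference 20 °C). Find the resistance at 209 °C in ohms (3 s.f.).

5.11 Ω

ρ = 0.0174 μΩ·m = 1.74×10^-8 Ω·m
A = π(d/2)² = π(8.0000e-04 m)² = 2.0106e-06 m²
L = m/(density·A) = 6.22/(9000×2.0106e-06) = 343.7 m
R = ρL/A = (1.74×10^-8)(343.7)/(2.0106e-06) = 2.975 Ω
R(209 °C) = 2.975 × (1 + 0.0038×189) = 5.11 Ω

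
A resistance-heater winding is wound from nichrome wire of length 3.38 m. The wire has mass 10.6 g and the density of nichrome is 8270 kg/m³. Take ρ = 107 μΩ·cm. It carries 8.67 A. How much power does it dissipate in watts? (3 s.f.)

ρ = 107 μΩ·cm = 1.07×10^-6 Ω·m
A = m/(density·L) = 0.0106/(8270×3.38) = 3.7921e-07 m²
R = ρL/A = (1.07×10^-6)(3.38)/(3.7921e-07) = 9.537 Ω
P = I²R = (8.67)² × 9.537 = 717 W

717 W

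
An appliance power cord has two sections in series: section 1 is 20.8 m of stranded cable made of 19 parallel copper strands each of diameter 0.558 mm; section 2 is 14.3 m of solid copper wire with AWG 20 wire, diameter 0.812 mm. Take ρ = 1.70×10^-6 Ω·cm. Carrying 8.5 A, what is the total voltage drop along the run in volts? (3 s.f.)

ρ = 1.70×10^-6 Ω·cm = 1.70×10^-8 Ω·m
Section 1: A_strand = π(2.7900e-04)² = 2.445e-07 m²; R₁ = ρL/(N·A_s) = (1.70×10^-8)(20.8)/(19×2.445e-07) = 0.0761 Ω
Section 2: A = π(0.812/2 mm)² = π(4.0600e-04 m)² = 5.178e-07 m²
R₂ = (1.70×10^-8)(14.3)/(5.178e-07) = 0.4694 Ω
R = R₁ + R₂ = 0.5455 Ω
V = IR = 8.5 × 0.5455 = 4.64 V

4.64 V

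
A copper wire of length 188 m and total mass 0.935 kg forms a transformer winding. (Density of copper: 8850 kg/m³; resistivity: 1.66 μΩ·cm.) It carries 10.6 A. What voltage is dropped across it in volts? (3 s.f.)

58.9 V

ρ = 1.66 μΩ·cm = 1.66×10^-8 Ω·m
A = m/(density·L) = 0.935/(8850×188) = 5.6197e-07 m²
R = ρL/A = (1.66×10^-8)(188)/(5.6197e-07) = 5.553 Ω
V = IR = 10.6 × 5.553 = 58.9 V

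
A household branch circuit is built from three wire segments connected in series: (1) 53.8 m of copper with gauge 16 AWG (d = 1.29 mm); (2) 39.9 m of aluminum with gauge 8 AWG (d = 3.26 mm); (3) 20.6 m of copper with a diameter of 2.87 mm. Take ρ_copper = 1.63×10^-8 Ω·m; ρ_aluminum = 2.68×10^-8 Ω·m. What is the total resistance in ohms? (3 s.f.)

Seg 1: A = π(1.29/2 mm)² = π(6.4500e-04 m)² = 1.307e-06 m²
R_1 = (1.63×10^-8)(53.8)/(1.307e-06) = 0.671 Ω
Seg 2: A = π(3.26/2 mm)² = π(1.6300e-03 m)² = 8.347e-06 m²
R_2 = (2.68×10^-8)(39.9)/(8.347e-06) = 0.1281 Ω
Seg 3: A = π(d/2)² = π(1.4350e-03 m)² = 6.469e-06 m²
R_3 = (1.63×10^-8)(20.6)/(6.469e-06) = 0.0519 Ω
R_total = R_1 + R_2 + R_3 = 0.851 Ω

0.851 Ω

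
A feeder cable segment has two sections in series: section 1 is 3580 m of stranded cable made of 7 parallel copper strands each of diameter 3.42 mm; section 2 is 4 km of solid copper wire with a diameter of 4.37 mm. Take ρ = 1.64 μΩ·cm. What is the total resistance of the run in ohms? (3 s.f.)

ρ = 1.64 μΩ·cm = 1.64×10^-8 Ω·m
Section 1: A_strand = π(1.7100e-03)² = 9.186e-06 m²; R₁ = ρL/(N·A_s) = (1.64×10^-8)(3580)/(7×9.186e-06) = 0.913 Ω
Section 2: A = π(d/2)² = π(2.1850e-03 m)² = 1.500e-05 m²
R₂ = (1.64×10^-8)(4000)/(1.500e-05) = 4.374 Ω
R = R₁ + R₂ = 5.29 Ω

5.29 Ω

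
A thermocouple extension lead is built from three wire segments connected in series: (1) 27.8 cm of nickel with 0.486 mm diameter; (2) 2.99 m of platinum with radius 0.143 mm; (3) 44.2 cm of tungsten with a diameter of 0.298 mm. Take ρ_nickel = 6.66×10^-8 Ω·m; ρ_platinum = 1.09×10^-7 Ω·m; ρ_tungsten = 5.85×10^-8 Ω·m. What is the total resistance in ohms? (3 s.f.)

Seg 1: A = π(d/2)² = π(2.4300e-04 m)² = 1.855e-07 m²
R_1 = (6.66×10^-8)(0.278)/(1.855e-07) = 0.09981 Ω
Seg 2: A = πr² = π(1.4300e-04 m)² = 6.424e-08 m²
R_2 = (1.09×10^-7)(2.99)/(6.424e-08) = 5.073 Ω
Seg 3: A = π(d/2)² = π(1.4900e-04 m)² = 6.975e-08 m²
R_3 = (5.85×10^-8)(0.442)/(6.975e-08) = 0.3707 Ω
R_total = R_1 + R_2 + R_3 = 5.54 Ω

5.54 Ω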